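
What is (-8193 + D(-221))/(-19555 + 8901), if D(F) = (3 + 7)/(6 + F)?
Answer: 352301/458122 ≈ 0.76901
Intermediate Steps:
D(F) = 10/(6 + F)
(-8193 + D(-221))/(-19555 + 8901) = (-8193 + 10/(6 - 221))/(-19555 + 8901) = (-8193 + 10/(-215))/(-10654) = (-8193 + 10*(-1/215))*(-1/10654) = (-8193 - 2/43)*(-1/10654) = -352301/43*(-1/10654) = 352301/458122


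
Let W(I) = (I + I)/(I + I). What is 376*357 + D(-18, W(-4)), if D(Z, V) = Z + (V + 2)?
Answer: 134217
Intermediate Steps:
W(I) = 1 (W(I) = (2*I)/((2*I)) = (2*I)*(1/(2*I)) = 1)
D(Z, V) = 2 + V + Z (D(Z, V) = Z + (2 + V) = 2 + V + Z)
376*357 + D(-18, W(-4)) = 376*357 + (2 + 1 - 18) = 134232 - 15 = 134217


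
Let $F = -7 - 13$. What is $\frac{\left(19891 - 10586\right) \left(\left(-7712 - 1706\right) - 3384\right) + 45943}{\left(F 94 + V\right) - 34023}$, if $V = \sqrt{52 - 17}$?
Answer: $\frac{610744225043}{184146482} + \frac{119076667 \sqrt{35}}{1289025374} \approx 3317.2$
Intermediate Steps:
$F = -20$ ($F = -7 - 13 = -20$)
$V = \sqrt{35} \approx 5.9161$
$\frac{\left(19891 - 10586\right) \left(\left(-7712 - 1706\right) - 3384\right) + 45943}{\left(F 94 + V\right) - 34023} = \frac{\left(19891 - 10586\right) \left(\left(-7712 - 1706\right) - 3384\right) + 45943}{\left(\left(-20\right) 94 + \sqrt{35}\right) - 34023} = \frac{9305 \left(\left(-7712 - 1706\right) - 3384\right) + 45943}{\left(-1880 + \sqrt{35}\right) - 34023} = \frac{9305 \left(-9418 - 3384\right) + 45943}{-35903 + \sqrt{35}} = \frac{9305 \left(-12802\right) + 45943}{-35903 + \sqrt{35}} = \frac{-119122610 + 45943}{-35903 + \sqrt{35}} = - \frac{119076667}{-35903 + \sqrt{35}}$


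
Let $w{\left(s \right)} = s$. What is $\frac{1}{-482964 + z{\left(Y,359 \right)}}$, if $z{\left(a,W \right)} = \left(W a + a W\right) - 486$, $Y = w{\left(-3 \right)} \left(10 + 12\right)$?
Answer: $- \frac{1}{530838} \approx -1.8838 \cdot 10^{-6}$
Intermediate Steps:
$Y = -66$ ($Y = - 3 \left(10 + 12\right) = \left(-3\right) 22 = -66$)
$z{\left(a,W \right)} = -486 + 2 W a$ ($z{\left(a,W \right)} = \left(W a + W a\right) - 486 = 2 W a - 486 = -486 + 2 W a$)
$\frac{1}{-482964 + z{\left(Y,359 \right)}} = \frac{1}{-482964 + \left(-486 + 2 \cdot 359 \left(-66\right)\right)} = \frac{1}{-482964 - 47874} = \frac{1}{-530838} = - \frac{1}{530838}$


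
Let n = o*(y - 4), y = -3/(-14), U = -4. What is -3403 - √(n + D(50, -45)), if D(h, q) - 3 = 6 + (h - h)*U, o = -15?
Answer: -3403 - √12894/14 ≈ -3411.1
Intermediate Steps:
y = 3/14 (y = -3*(-1/14) = 3/14 ≈ 0.21429)
n = 795/14 (n = -15*(3/14 - 4) = -15*(-53/14) = 795/14 ≈ 56.786)
D(h, q) = 9 (D(h, q) = 3 + (6 + (h - h)*(-4)) = 3 + (6 + 0*(-4)) = 3 + (6 + 0) = 3 + 6 = 9)
-3403 - √(n + D(50, -45)) = -3403 - √(795/14 + 9) = -3403 - √(921/14) = -3403 - √12894/14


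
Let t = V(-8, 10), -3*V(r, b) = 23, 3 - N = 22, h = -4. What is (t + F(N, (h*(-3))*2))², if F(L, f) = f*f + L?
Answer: 2715904/9 ≈ 3.0177e+5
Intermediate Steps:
N = -19 (N = 3 - 1*22 = 3 - 22 = -19)
V(r, b) = -23/3 (V(r, b) = -⅓*23 = -23/3)
t = -23/3 ≈ -7.6667
F(L, f) = L + f² (F(L, f) = f² + L = L + f²)
(t + F(N, (h*(-3))*2))² = (-23/3 + (-19 + (-4*(-3)*2)²))² = (-23/3 + (-19 + (12*2)²))² = (-23/3 + (-19 + 24²))² = (-23/3 + (-19 + 576))² = (-23/3 + 557)² = (1648/3)² = 2715904/9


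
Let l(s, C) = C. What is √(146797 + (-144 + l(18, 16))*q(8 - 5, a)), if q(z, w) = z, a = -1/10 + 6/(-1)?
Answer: √146413 ≈ 382.64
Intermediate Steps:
a = -61/10 (a = -1*⅒ + 6*(-1) = -⅒ - 6 = -61/10 ≈ -6.1000)
√(146797 + (-144 + l(18, 16))*q(8 - 5, a)) = √(146797 + (-144 + 16)*(8 - 5)) = √(146797 - 128*3) = √(146797 - 384) = √146413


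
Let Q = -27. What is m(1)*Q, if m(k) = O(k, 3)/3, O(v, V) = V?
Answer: -27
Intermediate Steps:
m(k) = 1 (m(k) = 3/3 = 3*(⅓) = 1)
m(1)*Q = 1*(-27) = -27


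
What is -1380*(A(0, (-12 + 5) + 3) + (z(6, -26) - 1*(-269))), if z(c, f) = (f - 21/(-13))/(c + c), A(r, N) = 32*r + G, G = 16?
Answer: -5076445/13 ≈ -3.9050e+5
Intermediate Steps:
A(r, N) = 16 + 32*r (A(r, N) = 32*r + 16 = 16 + 32*r)
z(c, f) = (21/13 + f)/(2*c) (z(c, f) = (f - 21*(-1/13))/((2*c)) = (f + 21/13)*(1/(2*c)) = (21/13 + f)*(1/(2*c)) = (21/13 + f)/(2*c))
-1380*(A(0, (-12 + 5) + 3) + (z(6, -26) - 1*(-269))) = -1380*((16 + 32*0) + ((1/26)*(21 + 13*(-26))/6 - 1*(-269))) = -1380*((16 + 0) + ((1/26)*(⅙)*(21 - 338) + 269)) = -1380*(16 + ((1/26)*(⅙)*(-317) + 269)) = -1380*(16 + (-317/156 + 269)) = -1380*(16 + 41647/156) = -1380*44143/156 = -5076445/13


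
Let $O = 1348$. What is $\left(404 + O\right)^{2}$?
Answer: $3069504$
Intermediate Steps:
$\left(404 + O\right)^{2} = \left(404 + 1348\right)^{2} = 1752^{2} = 3069504$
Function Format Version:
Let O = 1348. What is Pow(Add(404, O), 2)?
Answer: 3069504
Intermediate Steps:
Pow(Add(404, O), 2) = Pow(Add(404, 1348), 2) = Pow(1752, 2) = 3069504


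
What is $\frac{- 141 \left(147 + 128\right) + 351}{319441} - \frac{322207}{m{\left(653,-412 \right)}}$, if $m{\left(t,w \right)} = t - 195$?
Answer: $- \frac{102943724479}{146303978} \approx -703.63$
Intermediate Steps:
$m{\left(t,w \right)} = -195 + t$
$\frac{- 141 \left(147 + 128\right) + 351}{319441} - \frac{322207}{m{\left(653,-412 \right)}} = \frac{- 141 \left(147 + 128\right) + 351}{319441} - \frac{322207}{-195 + 653} = \left(\left(-141\right) 275 + 351\right) \frac{1}{319441} - \frac{322207}{458} = \left(-38775 + 351\right) \frac{1}{319441} - \frac{322207}{458} = \left(-38424\right) \frac{1}{319441} - \frac{322207}{458} = - \frac{38424}{319441} - \frac{322207}{458} = - \frac{102943724479}{146303978}$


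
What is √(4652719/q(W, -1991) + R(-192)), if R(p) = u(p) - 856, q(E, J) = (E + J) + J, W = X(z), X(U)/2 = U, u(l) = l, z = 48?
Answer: I*√33906309842/3886 ≈ 47.385*I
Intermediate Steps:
X(U) = 2*U
W = 96 (W = 2*48 = 96)
q(E, J) = E + 2*J
R(p) = -856 + p (R(p) = p - 856 = -856 + p)
√(4652719/q(W, -1991) + R(-192)) = √(4652719/(96 + 2*(-1991)) + (-856 - 192)) = √(4652719/(96 - 3982) - 1048) = √(4652719/(-3886) - 1048) = √(4652719*(-1/3886) - 1048) = √(-4652719/3886 - 1048) = √(-8725247/3886) = I*√33906309842/3886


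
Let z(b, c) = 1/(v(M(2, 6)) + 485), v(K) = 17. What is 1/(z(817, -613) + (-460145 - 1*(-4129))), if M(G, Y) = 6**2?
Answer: -502/228920031 ≈ -2.1929e-6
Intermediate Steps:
M(G, Y) = 36
z(b, c) = 1/502 (z(b, c) = 1/(17 + 485) = 1/502)
1/(z(817, -613) + (-460145 - 1*(-4129))) = 1/(1/502 + (-460145 - 1*(-4129))) = 1/(1/502 + (-460145 + 4129)) = 1/(1/502 - 456016) = 1/(-228920031/502) = -502/228920031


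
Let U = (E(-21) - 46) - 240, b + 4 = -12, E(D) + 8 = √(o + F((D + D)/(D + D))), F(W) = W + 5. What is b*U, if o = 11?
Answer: 4704 - 16*√17 ≈ 4638.0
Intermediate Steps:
F(W) = 5 + W
E(D) = -8 + √17 (E(D) = -8 + √(11 + (5 + (D + D)/(D + D))) = -8 + √(11 + (5 + (2*D)/((2*D)))) = -8 + √(11 + (5 + (2*D)*(1/(2*D)))) = -8 + √(11 + (5 + 1)) = -8 + √(11 + 6) = -8 + √17)
b = -16 (b = -4 - 12 = -16)
U = -294 + √17 (U = ((-8 + √17) - 46) - 240 = (-54 + √17) - 240 = -294 + √17 ≈ -289.88)
b*U = -16*(-294 + √17) = 4704 - 16*√17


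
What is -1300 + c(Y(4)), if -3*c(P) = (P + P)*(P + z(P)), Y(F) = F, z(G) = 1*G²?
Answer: -4060/3 ≈ -1353.3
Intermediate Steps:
z(G) = G²
c(P) = -2*P*(P + P²)/3 (c(P) = -(P + P)*(P + P²)/3 = -2*P*(P + P²)/3)
-1300 + c(Y(4)) = -1300 - ⅔*4²*(1 + 4) = -1300 - ⅔*16*5 = -1300 - 160/3 = -4060/3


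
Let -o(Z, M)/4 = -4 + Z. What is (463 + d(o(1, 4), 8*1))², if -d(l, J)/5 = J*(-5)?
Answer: 439569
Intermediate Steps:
o(Z, M) = 16 - 4*Z (o(Z, M) = -4*(-4 + Z) = 16 - 4*Z)
d(l, J) = 25*J (d(l, J) = -5*J*(-5) = -(-25)*J = 25*J)
(463 + d(o(1, 4), 8*1))² = (463 + 25*(8*1))² = (463 + 25*8)² = (463 + 200)² = 663² = 439569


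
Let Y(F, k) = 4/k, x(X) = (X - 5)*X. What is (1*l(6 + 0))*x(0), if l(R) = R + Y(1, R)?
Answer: 0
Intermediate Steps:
x(X) = X*(-5 + X) (x(X) = (-5 + X)*X = X*(-5 + X))
l(R) = R + 4/R
(1*l(6 + 0))*x(0) = (1*((6 + 0) + 4/(6 + 0)))*(0*(-5 + 0)) = (1*(6 + 4/6))*(0*(-5)) = (1*(6 + 4*(1/6)))*0 = (1*(6 + 2/3))*0 = (1*(20/3))*0 = (20/3)*0 = 0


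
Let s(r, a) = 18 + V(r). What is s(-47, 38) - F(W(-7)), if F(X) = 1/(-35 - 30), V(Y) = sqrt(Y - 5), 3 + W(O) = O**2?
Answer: 1171/65 + 2*I*sqrt(13) ≈ 18.015 + 7.2111*I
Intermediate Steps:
W(O) = -3 + O**2
V(Y) = sqrt(-5 + Y)
s(r, a) = 18 + sqrt(-5 + r)
F(X) = -1/65 (F(X) = 1/(-65) = -1/65)
s(-47, 38) - F(W(-7)) = (18 + sqrt(-5 - 47)) - 1*(-1/65) = (18 + sqrt(-52)) + 1/65 = (18 + 2*I*sqrt(13)) + 1/65 = 1171/65 + 2*I*sqrt(13)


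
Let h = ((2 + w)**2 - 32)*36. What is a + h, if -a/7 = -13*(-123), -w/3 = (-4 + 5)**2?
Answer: -12309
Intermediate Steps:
w = -3 (w = -3*(-4 + 5)**2 = -3*1**2 = -3*1 = -3)
a = -11193 (a = -(-91)*(-123) = -7*1599 = -11193)
h = -1116 (h = ((2 - 3)**2 - 32)*36 = ((-1)**2 - 32)*36 = (1 - 32)*36 = -31*36 = -1116)
a + h = -11193 - 1116 = -12309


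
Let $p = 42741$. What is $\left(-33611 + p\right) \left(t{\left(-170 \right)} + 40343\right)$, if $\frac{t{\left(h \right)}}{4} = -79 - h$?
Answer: $371654910$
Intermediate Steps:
$t{\left(h \right)} = -316 - 4 h$ ($t{\left(h \right)} = 4 \left(-79 - h\right) = -316 - 4 h$)
$\left(-33611 + p\right) \left(t{\left(-170 \right)} + 40343\right) = \left(-33611 + 42741\right) \left(\left(-316 - -680\right) + 40343\right) = 9130 \left(\left(-316 + 680\right) + 40343\right) = 9130 \left(364 + 40343\right) = 9130 \cdot 40707 = 371654910$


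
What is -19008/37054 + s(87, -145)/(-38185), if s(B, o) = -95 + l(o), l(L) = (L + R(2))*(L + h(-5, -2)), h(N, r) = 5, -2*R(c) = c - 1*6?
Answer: -146412143/141490699 ≈ -1.0348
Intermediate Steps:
R(c) = 3 - c/2 (R(c) = -(c - 1*6)/2 = -(c - 6)/2 = -(-6 + c)/2 = 3 - c/2)
l(L) = (2 + L)*(5 + L) (l(L) = (L + (3 - ½*2))*(L + 5) = (L + (3 - 1))*(5 + L) = (L + 2)*(5 + L) = (2 + L)*(5 + L))
s(B, o) = -85 + o² + 7*o (s(B, o) = -95 + (10 + o² + 7*o) = -85 + o² + 7*o)
-19008/37054 + s(87, -145)/(-38185) = -19008/37054 + (-85 + (-145)² + 7*(-145))/(-38185) = -19008*1/37054 + (-85 + 21025 - 1015)*(-1/38185) = -9504/18527 + 19925*(-1/38185) = -9504/18527 - 3985/7637 = -146412143/141490699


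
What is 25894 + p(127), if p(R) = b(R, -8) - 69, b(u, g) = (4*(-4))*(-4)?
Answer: 25889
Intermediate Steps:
b(u, g) = 64 (b(u, g) = -16*(-4) = 64)
p(R) = -5 (p(R) = 64 - 69 = -5)
25894 + p(127) = 25894 - 5 = 25889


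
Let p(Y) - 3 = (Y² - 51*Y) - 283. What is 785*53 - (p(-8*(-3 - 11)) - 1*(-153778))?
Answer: -118725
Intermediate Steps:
p(Y) = -280 + Y² - 51*Y (p(Y) = 3 + ((Y² - 51*Y) - 283) = 3 + (-283 + Y² - 51*Y) = -280 + Y² - 51*Y)
785*53 - (p(-8*(-3 - 11)) - 1*(-153778)) = 785*53 - ((-280 + (-8*(-3 - 11))² - (-408)*(-3 - 11)) - 1*(-153778)) = 41605 - ((-280 + (-8*(-14))² - (-408)*(-14)) + 153778) = 41605 - ((-280 + 112² - 51*112) + 153778) = 41605 - ((-280 + 12544 - 5712) + 153778) = 41605 - (6552 + 153778) = 41605 - 1*160330 = 41605 - 160330 = -118725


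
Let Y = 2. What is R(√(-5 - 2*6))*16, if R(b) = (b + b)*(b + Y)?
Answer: -544 + 64*I*√17 ≈ -544.0 + 263.88*I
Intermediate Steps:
R(b) = 2*b*(2 + b) (R(b) = (b + b)*(b + 2) = (2*b)*(2 + b) = 2*b*(2 + b))
R(√(-5 - 2*6))*16 = (2*√(-5 - 2*6)*(2 + √(-5 - 2*6)))*16 = (2*√(-5 - 12)*(2 + √(-5 - 12)))*16 = (2*√(-17)*(2 + √(-17)))*16 = (2*(I*√17)*(2 + I*√17))*16 = (2*I*√17*(2 + I*√17))*16 = 32*I*√17*(2 + I*√17)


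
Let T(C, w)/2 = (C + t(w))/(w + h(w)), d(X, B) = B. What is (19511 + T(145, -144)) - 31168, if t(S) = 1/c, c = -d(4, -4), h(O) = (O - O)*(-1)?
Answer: -3357797/288 ≈ -11659.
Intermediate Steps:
h(O) = 0 (h(O) = 0*(-1) = 0)
c = 4 (c = -1*(-4) = 4)
t(S) = ¼ (t(S) = 1/4 = ¼)
T(C, w) = 2*(¼ + C)/w (T(C, w) = 2*((C + ¼)/(w + 0)) = 2*((¼ + C)/w) = 2*(¼ + C)/w)
(19511 + T(145, -144)) - 31168 = (19511 + (½)*(1 + 4*145)/(-144)) - 31168 = (19511 + (½)*(-1/144)*(1 + 580)) - 31168 = (19511 + (½)*(-1/144)*581) - 31168 = (19511 - 581/288) - 31168 = 5618587/288 - 31168 = -3357797/288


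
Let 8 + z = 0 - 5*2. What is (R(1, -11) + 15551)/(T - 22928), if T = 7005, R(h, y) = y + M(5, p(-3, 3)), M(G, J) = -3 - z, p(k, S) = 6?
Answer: -15555/15923 ≈ -0.97689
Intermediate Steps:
z = -18 (z = -8 + (0 - 5*2) = -8 + (0 - 10) = -8 - 10 = -18)
M(G, J) = 15 (M(G, J) = -3 - 1*(-18) = -3 + 18 = 15)
R(h, y) = 15 + y (R(h, y) = y + 15 = 15 + y)
(R(1, -11) + 15551)/(T - 22928) = ((15 - 11) + 15551)/(7005 - 22928) = (4 + 15551)/(-15923) = 15555*(-1/15923) = -15555/15923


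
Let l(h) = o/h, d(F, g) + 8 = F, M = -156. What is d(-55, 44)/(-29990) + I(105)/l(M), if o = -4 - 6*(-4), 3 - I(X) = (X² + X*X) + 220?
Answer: 5208741237/29990 ≈ 1.7368e+5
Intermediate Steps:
I(X) = -217 - 2*X² (I(X) = 3 - ((X² + X*X) + 220) = 3 - ((X² + X²) + 220) = 3 - (2*X² + 220) = 3 - (220 + 2*X²) = 3 + (-220 - 2*X²) = -217 - 2*X²)
o = 20 (o = -4 + 24 = 20)
d(F, g) = -8 + F
l(h) = 20/h
d(-55, 44)/(-29990) + I(105)/l(M) = (-8 - 55)/(-29990) + (-217 - 2*105²)/((20/(-156))) = -63*(-1/29990) + (-217 - 2*11025)/((20*(-1/156))) = 63/29990 + (-217 - 22050)/(-5/39) = 63/29990 - 22267*(-39/5) = 63/29990 + 868413/5 = 5208741237/29990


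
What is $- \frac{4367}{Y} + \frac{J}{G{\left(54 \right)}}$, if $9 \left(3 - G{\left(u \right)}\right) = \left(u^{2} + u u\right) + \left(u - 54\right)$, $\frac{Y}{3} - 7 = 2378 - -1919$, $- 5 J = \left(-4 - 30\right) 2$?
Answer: $- \frac{1662399}{4626800} \approx -0.3593$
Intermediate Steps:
$J = \frac{68}{5}$ ($J = - \frac{\left(-4 - 30\right) 2}{5} = - \frac{\left(-34\right) 2}{5} = \left(- \frac{1}{5}\right) \left(-68\right) = \frac{68}{5} \approx 13.6$)
$Y = 12912$ ($Y = 21 + 3 \left(2378 - -1919\right) = 21 + 3 \left(2378 + 1919\right) = 21 + 3 \cdot 4297 = 21 + 12891 = 12912$)
$G{\left(u \right)} = 9 - \frac{2 u^{2}}{9} - \frac{u}{9}$ ($G{\left(u \right)} = 3 - \frac{\left(u^{2} + u u\right) + \left(u - 54\right)}{9} = 3 - \frac{\left(u^{2} + u^{2}\right) + \left(-54 + u\right)}{9} = 3 - \frac{2 u^{2} + \left(-54 + u\right)}{9} = 3 - \frac{-54 + u + 2 u^{2}}{9} = 3 - \left(-6 + \frac{u}{9} + \frac{2 u^{2}}{9}\right) = 9 - \frac{2 u^{2}}{9} - \frac{u}{9}$)
$- \frac{4367}{Y} + \frac{J}{G{\left(54 \right)}} = - \frac{4367}{12912} + \frac{68}{5 \left(9 - \frac{2 \cdot 54^{2}}{9} - 6\right)} = \left(-4367\right) \frac{1}{12912} + \frac{68}{5 \left(9 - 648 - 6\right)} = - \frac{4367}{12912} + \frac{68}{5 \left(9 - 648 - 6\right)} = - \frac{4367}{12912} + \frac{68}{5 \left(-645\right)} = - \frac{4367}{12912} + \frac{68}{5} \left(- \frac{1}{645}\right) = - \frac{4367}{12912} - \frac{68}{3225} = - \frac{1662399}{4626800}$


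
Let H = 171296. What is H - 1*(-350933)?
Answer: 522229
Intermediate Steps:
H - 1*(-350933) = 171296 - 1*(-350933) = 171296 + 350933 = 522229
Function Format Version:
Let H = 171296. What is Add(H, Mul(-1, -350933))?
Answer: 522229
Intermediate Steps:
Add(H, Mul(-1, -350933)) = Add(171296, Mul(-1, -350933)) = Add(171296, 350933) = 522229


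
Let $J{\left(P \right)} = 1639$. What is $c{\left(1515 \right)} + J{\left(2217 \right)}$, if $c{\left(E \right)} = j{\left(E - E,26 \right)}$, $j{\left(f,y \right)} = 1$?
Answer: $1640$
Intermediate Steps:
$c{\left(E \right)} = 1$
$c{\left(1515 \right)} + J{\left(2217 \right)} = 1 + 1639 = 1640$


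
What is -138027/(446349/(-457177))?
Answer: 21034256593/148783 ≈ 1.4138e+5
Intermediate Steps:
-138027/(446349/(-457177)) = -138027/(446349*(-1/457177)) = -138027/(-446349/457177) = -138027*(-457177/446349) = 21034256593/148783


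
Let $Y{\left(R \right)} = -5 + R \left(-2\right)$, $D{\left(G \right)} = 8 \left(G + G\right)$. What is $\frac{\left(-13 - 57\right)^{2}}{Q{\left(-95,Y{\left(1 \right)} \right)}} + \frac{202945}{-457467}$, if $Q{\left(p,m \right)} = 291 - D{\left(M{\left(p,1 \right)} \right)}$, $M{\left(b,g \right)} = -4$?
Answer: $\frac{433908565}{32480157} \approx 13.359$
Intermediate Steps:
$D{\left(G \right)} = 16 G$ ($D{\left(G \right)} = 8 \cdot 2 G = 16 G$)
$Y{\left(R \right)} = -5 - 2 R$
$Q{\left(p,m \right)} = 355$ ($Q{\left(p,m \right)} = 291 - 16 \left(-4\right) = 291 - -64 = 291 + 64 = 355$)
$\frac{\left(-13 - 57\right)^{2}}{Q{\left(-95,Y{\left(1 \right)} \right)}} + \frac{202945}{-457467} = \frac{\left(-13 - 57\right)^{2}}{355} + \frac{202945}{-457467} = \left(-70\right)^{2} \cdot \frac{1}{355} + 202945 \left(- \frac{1}{457467}\right) = 4900 \cdot \frac{1}{355} - \frac{202945}{457467} = \frac{980}{71} - \frac{202945}{457467} = \frac{433908565}{32480157}$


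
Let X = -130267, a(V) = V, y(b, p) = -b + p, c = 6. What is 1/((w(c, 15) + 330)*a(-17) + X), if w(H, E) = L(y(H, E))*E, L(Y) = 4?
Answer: -1/136897 ≈ -7.3048e-6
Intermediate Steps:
y(b, p) = p - b
w(H, E) = 4*E
1/((w(c, 15) + 330)*a(-17) + X) = 1/((4*15 + 330)*(-17) - 130267) = 1/((60 + 330)*(-17) - 130267) = 1/(390*(-17) - 130267) = 1/(-6630 - 130267) = 1/(-136897) = -1/136897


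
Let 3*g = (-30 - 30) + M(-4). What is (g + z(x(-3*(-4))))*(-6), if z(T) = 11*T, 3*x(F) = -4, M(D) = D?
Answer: 216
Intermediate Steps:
x(F) = -4/3 (x(F) = (⅓)*(-4) = -4/3)
g = -64/3 (g = ((-30 - 30) - 4)/3 = (-60 - 4)/3 = (⅓)*(-64) = -64/3 ≈ -21.333)
(g + z(x(-3*(-4))))*(-6) = (-64/3 + 11*(-4/3))*(-6) = (-64/3 - 44/3)*(-6) = -36*(-6) = 216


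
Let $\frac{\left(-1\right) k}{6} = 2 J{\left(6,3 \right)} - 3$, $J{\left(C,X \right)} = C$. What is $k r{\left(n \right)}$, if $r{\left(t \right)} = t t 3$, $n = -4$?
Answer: $-2592$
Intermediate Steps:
$k = -54$ ($k = - 6 \left(2 \cdot 6 - 3\right) = - 6 \left(12 - 3\right) = \left(-6\right) 9 = -54$)
$r{\left(t \right)} = 3 t^{2}$ ($r{\left(t \right)} = t^{2} \cdot 3 = 3 t^{2}$)
$k r{\left(n \right)} = - 54 \cdot 3 \left(-4\right)^{2} = - 54 \cdot 3 \cdot 16 = \left(-54\right) 48 = -2592$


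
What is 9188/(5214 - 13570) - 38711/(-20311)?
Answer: 34212912/42429679 ≈ 0.80634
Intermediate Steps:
9188/(5214 - 13570) - 38711/(-20311) = 9188/(-8356) - 38711*(-1/20311) = 9188*(-1/8356) + 38711/20311 = -2297/2089 + 38711/20311 = 34212912/42429679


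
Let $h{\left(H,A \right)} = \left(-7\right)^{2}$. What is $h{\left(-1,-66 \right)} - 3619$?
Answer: $-3570$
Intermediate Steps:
$h{\left(H,A \right)} = 49$
$h{\left(-1,-66 \right)} - 3619 = 49 - 3619 = -3570$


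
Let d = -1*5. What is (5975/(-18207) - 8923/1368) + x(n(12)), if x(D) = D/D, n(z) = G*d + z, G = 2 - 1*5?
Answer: -16191965/2767464 ≈ -5.8508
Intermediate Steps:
d = -5
G = -3 (G = 2 - 5 = -3)
n(z) = 15 + z (n(z) = -3*(-5) + z = 15 + z)
x(D) = 1
(5975/(-18207) - 8923/1368) + x(n(12)) = (5975/(-18207) - 8923/1368) + 1 = (5975*(-1/18207) - 8923*1/1368) + 1 = (-5975/18207 - 8923/1368) + 1 = -18959429/2767464 + 1 = -16191965/2767464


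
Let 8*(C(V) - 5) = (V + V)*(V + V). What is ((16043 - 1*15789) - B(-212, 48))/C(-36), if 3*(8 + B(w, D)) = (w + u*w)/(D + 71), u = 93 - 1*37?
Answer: 35206/77707 ≈ 0.45306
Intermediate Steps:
u = 56 (u = 93 - 37 = 56)
B(w, D) = -8 + 19*w/(71 + D) (B(w, D) = -8 + ((w + 56*w)/(D + 71))/3 = -8 + ((57*w)/(71 + D))/3 = -8 + (57*w/(71 + D))/3 = -8 + 19*w/(71 + D))
C(V) = 5 + V²/2 (C(V) = 5 + ((V + V)*(V + V))/8 = 5 + ((2*V)*(2*V))/8 = 5 + (4*V²)/8 = 5 + V²/2)
((16043 - 1*15789) - B(-212, 48))/C(-36) = ((16043 - 1*15789) - (-568 - 8*48 + 19*(-212))/(71 + 48))/(5 + (½)*(-36)²) = ((16043 - 15789) - (-568 - 384 - 4028)/119)/(5 + (½)*1296) = (254 - (-4980)/119)/(5 + 648) = (254 - 1*(-4980/119))/653 = (254 + 4980/119)*(1/653) = (35206/119)*(1/653) = 35206/77707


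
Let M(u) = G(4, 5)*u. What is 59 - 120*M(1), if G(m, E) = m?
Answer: -421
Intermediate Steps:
M(u) = 4*u
59 - 120*M(1) = 59 - 480 = -421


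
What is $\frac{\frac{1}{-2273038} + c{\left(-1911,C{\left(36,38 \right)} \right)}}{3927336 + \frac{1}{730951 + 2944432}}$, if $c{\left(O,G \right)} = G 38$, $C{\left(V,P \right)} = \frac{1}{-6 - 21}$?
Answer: $- \frac{317462937730393}{885872298043816519914} \approx -3.5836 \cdot 10^{-7}$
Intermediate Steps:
$C{\left(V,P \right)} = - \frac{1}{27}$ ($C{\left(V,P \right)} = \frac{1}{-27} = - \frac{1}{27}$)
$c{\left(O,G \right)} = 38 G$
$\frac{\frac{1}{-2273038} + c{\left(-1911,C{\left(36,38 \right)} \right)}}{3927336 + \frac{1}{730951 + 2944432}} = \frac{\frac{1}{-2273038} + 38 \left(- \frac{1}{27}\right)}{3927336 + \frac{1}{730951 + 2944432}} = \frac{- \frac{1}{2273038} - \frac{38}{27}}{3927336 + \frac{1}{3675383}} = - \frac{86375471}{61372026 \left(3927336 + \frac{1}{3675383}\right)} = - \frac{86375471}{61372026 \cdot \frac{14434463969689}{3675383}} = \left(- \frac{86375471}{61372026}\right) \frac{3675383}{14434463969689} = - \frac{317462937730393}{885872298043816519914}$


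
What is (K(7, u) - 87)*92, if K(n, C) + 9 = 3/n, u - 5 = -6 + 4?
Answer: -61548/7 ≈ -8792.6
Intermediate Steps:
u = 3 (u = 5 + (-6 + 4) = 5 - 2 = 3)
K(n, C) = -9 + 3/n
(K(7, u) - 87)*92 = ((-9 + 3/7) - 87)*92 = (-60/7 - 87)*92 = -669/7*92 = -61548/7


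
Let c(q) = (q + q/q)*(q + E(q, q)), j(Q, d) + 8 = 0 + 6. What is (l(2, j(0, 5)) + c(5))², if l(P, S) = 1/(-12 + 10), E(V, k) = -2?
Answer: 1225/4 ≈ 306.25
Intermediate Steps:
j(Q, d) = -2 (j(Q, d) = -8 + (0 + 6) = -8 + 6 = -2)
l(P, S) = -½ (l(P, S) = 1/(-2) = -½)
c(q) = (1 + q)*(-2 + q) (c(q) = (q + q/q)*(q - 2) = (q + 1)*(-2 + q) = (1 + q)*(-2 + q))
(l(2, j(0, 5)) + c(5))² = (-½ + (-2 + 5² - 1*5))² = (-½ + (-2 + 25 - 5))² = (-½ + 18)² = (35/2)² = 1225/4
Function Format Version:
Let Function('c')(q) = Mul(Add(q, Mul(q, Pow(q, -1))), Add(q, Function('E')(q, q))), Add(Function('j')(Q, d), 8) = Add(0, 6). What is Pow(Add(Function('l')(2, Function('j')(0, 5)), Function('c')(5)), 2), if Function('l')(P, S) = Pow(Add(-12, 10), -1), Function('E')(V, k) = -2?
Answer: Rational(1225, 4) ≈ 306.25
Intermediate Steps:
Function('j')(Q, d) = -2 (Function('j')(Q, d) = Add(-8, Add(0, 6)) = Add(-8, 6) = -2)
Function('l')(P, S) = Rational(-1, 2) (Function('l')(P, S) = Pow(-2, -1) = Rational(-1, 2))
Function('c')(q) = Mul(Add(1, q), Add(-2, q)) (Function('c')(q) = Mul(Add(q, Mul(q, Pow(q, -1))), Add(q, -2)) = Mul(Add(q, 1), Add(-2, q)) = Mul(Add(1, q), Add(-2, q)))
Pow(Add(Function('l')(2, Function('j')(0, 5)), Function('c')(5)), 2) = Pow(Add(Rational(-1, 2), Add(-2, Pow(5, 2), Mul(-1, 5))), 2) = Pow(Add(Rational(-1, 2), Add(-2, 25, -5)), 2) = Pow(Add(Rational(-1, 2), 18), 2) = Pow(Rational(35, 2), 2) = Rational(1225, 4)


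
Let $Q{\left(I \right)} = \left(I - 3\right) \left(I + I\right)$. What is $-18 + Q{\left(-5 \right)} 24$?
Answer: $1902$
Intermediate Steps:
$Q{\left(I \right)} = 2 I \left(-3 + I\right)$ ($Q{\left(I \right)} = \left(-3 + I\right) 2 I = 2 I \left(-3 + I\right)$)
$-18 + Q{\left(-5 \right)} 24 = -18 + 2 \left(-5\right) \left(-3 - 5\right) 24 = -18 + 2 \left(-5\right) \left(-8\right) 24 = -18 + 80 \cdot 24 = -18 + 1920 = 1902$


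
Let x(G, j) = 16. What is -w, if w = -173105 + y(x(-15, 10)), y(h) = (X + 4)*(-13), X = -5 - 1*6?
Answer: 173014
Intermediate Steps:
X = -11 (X = -5 - 6 = -11)
y(h) = 91 (y(h) = (-11 + 4)*(-13) = -7*(-13) = 91)
w = -173014 (w = -173105 + 91 = -173014)
-w = -1*(-173014) = 173014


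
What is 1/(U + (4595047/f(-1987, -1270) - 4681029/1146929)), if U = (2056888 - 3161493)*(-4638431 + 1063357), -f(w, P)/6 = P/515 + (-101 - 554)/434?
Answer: 611431290687/2414569564192379782209716 ≈ 2.5323e-13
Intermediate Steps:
f(w, P) = 1965/217 - 6*P/515 (f(w, P) = -6*(P/515 + (-101 - 554)/434) = -6*(P*(1/515) - 655*1/434) = -6*(P/515 - 655/434) = -6*(-655/434 + P/515) = 1965/217 - 6*P/515)
U = 3949044615770 (U = -1104605*(-3575074) = 3949044615770)
1/(U + (4595047/f(-1987, -1270) - 4681029/1146929)) = 1/(3949044615770 + (4595047/(1965/217 - 6/515*(-1270)) - 4681029/1146929)) = 1/(3949044615770 + (4595047/(1965/217 + 1524/103) - 4681029*1/1146929)) = 1/(3949044615770 + (4595047/(533103/22351) - 4681029/1146929)) = 1/(3949044615770 + (4595047*(22351/533103) - 4681029/1146929)) = 1/(3949044615770 + (102703895497/533103 - 4681029/1146929)) = 1/(3949044615770 + 117791580687875726/611431290687) = 1/(2414569564192379782209716/611431290687) = 611431290687/2414569564192379782209716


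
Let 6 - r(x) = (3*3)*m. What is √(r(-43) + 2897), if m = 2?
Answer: √2885 ≈ 53.712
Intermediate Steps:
r(x) = -12 (r(x) = 6 - 3*3*2 = 6 - 9*2 = 6 - 1*18 = 6 - 18 = -12)
√(r(-43) + 2897) = √(-12 + 2897) = √2885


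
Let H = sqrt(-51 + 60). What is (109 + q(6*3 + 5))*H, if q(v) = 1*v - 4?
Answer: 384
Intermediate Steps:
q(v) = -4 + v (q(v) = v - 4 = -4 + v)
H = 3 (H = sqrt(9) = 3)
(109 + q(6*3 + 5))*H = (109 + (-4 + (6*3 + 5)))*3 = (109 + (-4 + (18 + 5)))*3 = (109 + (-4 + 23))*3 = (109 + 19)*3 = 128*3 = 384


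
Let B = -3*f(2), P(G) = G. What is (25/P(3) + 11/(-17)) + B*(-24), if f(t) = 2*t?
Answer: 15080/51 ≈ 295.69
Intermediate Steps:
B = -12 (B = -6*2 = -3*4 = -12)
(25/P(3) + 11/(-17)) + B*(-24) = (25/3 + 11/(-17)) - 12*(-24) = (25*(⅓) + 11*(-1/17)) + 288 = (25/3 - 11/17) + 288 = 392/51 + 288 = 15080/51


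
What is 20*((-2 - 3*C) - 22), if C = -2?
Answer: -360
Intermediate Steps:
20*((-2 - 3*C) - 22) = 20*((-2 - 3*(-2)) - 22) = 20*((-2 + 6) - 22) = 20*(4 - 22) = 20*(-18) = -360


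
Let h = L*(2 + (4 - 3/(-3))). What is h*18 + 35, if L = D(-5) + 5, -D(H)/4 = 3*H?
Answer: 8225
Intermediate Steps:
D(H) = -12*H
L = 65 (L = -12*(-5) + 5 = 60 + 5 = 65)
h = 455 (h = 65*(2 + (4 - 3/(-3))) = 65*(2 + (4 - 3*(-1)/3)) = 65*(2 + (4 - 1*(-1))) = 65*(2 + (4 + 1)) = 65*(2 + 5) = 65*7 = 455)
h*18 + 35 = 455*18 + 35 = 8190 + 35 = 8225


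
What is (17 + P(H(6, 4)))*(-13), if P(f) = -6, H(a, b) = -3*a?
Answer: -143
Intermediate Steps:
(17 + P(H(6, 4)))*(-13) = (17 - 6)*(-13) = 11*(-13) = -143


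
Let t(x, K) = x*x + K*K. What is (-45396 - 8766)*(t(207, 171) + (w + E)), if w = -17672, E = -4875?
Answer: -2683347966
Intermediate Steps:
t(x, K) = K² + x² (t(x, K) = x² + K² = K² + x²)
(-45396 - 8766)*(t(207, 171) + (w + E)) = (-45396 - 8766)*((171² + 207²) + (-17672 - 4875)) = -54162*((29241 + 42849) - 22547) = -54162*(72090 - 22547) = -54162*49543 = -2683347966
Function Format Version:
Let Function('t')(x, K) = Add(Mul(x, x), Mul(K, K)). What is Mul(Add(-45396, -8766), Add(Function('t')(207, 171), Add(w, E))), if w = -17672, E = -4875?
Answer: -2683347966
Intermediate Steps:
Function('t')(x, K) = Add(Pow(K, 2), Pow(x, 2)) (Function('t')(x, K) = Add(Pow(x, 2), Pow(K, 2)) = Add(Pow(K, 2), Pow(x, 2)))
Mul(Add(-45396, -8766), Add(Function('t')(207, 171), Add(w, E))) = Mul(Add(-45396, -8766), Add(Add(Pow(171, 2), Pow(207, 2)), Add(-17672, -4875))) = Mul(-54162, Add(Add(29241, 42849), -22547)) = Mul(-54162, Add(72090, -22547)) = Mul(-54162, 49543) = -2683347966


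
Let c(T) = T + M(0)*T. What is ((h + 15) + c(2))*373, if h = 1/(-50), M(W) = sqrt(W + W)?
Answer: 316677/50 ≈ 6333.5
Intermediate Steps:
M(W) = sqrt(2)*sqrt(W) (M(W) = sqrt(2*W) = sqrt(2)*sqrt(W))
h = -1/50 ≈ -0.020000
c(T) = T (c(T) = T + (sqrt(2)*sqrt(0))*T = T + (sqrt(2)*0)*T = T + 0*T = T + 0 = T)
((h + 15) + c(2))*373 = ((-1/50 + 15) + 2)*373 = (749/50 + 2)*373 = (849/50)*373 = 316677/50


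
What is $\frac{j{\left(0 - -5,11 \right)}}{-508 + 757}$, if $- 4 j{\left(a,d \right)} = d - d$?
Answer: $0$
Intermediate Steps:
$j{\left(a,d \right)} = 0$ ($j{\left(a,d \right)} = - \frac{d - d}{4} = \left(- \frac{1}{4}\right) 0 = 0$)
$\frac{j{\left(0 - -5,11 \right)}}{-508 + 757} = \frac{0}{-508 + 757} = \frac{0}{249} = 0 \cdot \frac{1}{249} = 0$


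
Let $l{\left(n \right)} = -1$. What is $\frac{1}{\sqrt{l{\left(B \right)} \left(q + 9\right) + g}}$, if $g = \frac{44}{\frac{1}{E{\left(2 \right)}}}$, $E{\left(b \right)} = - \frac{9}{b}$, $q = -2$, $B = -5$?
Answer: $- \frac{i \sqrt{205}}{205} \approx - 0.069843 i$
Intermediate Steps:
$g = -198$ ($g = \frac{44}{\frac{1}{\left(-9\right) \frac{1}{2}}} = \frac{44}{\frac{1}{- \frac{9}{2}}} = \frac{44}{- \frac{2}{9}} = 44 \left(- \frac{9}{2}\right) = -198$)
$\frac{1}{\sqrt{l{\left(B \right)} \left(q + 9\right) + g}} = \frac{1}{\sqrt{- (-2 + 9) - 198}} = \frac{1}{\sqrt{\left(-1\right) 7 - 198}} = \frac{1}{\sqrt{-7 - 198}} = \frac{1}{\sqrt{-205}} = \frac{1}{i \sqrt{205}} = - \frac{i \sqrt{205}}{205}$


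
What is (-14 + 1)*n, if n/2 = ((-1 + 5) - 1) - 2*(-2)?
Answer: -182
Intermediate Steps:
n = 14 (n = 2*(((-1 + 5) - 1) - 2*(-2)) = 2*((4 - 1) + 4) = 2*(3 + 4) = 2*7 = 14)
(-14 + 1)*n = (-14 + 1)*14 = -13*14 = -182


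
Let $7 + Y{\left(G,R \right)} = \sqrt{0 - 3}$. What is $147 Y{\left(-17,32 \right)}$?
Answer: $-1029 + 147 i \sqrt{3} \approx -1029.0 + 254.61 i$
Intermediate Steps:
$Y{\left(G,R \right)} = -7 + i \sqrt{3}$ ($Y{\left(G,R \right)} = -7 + \sqrt{0 - 3} = -7 + \sqrt{-3} = -7 + i \sqrt{3}$)
$147 Y{\left(-17,32 \right)} = 147 \left(-7 + i \sqrt{3}\right) = -1029 + 147 i \sqrt{3}$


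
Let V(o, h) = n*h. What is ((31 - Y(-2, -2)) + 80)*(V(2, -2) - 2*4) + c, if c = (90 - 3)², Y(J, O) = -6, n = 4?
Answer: 5697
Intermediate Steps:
V(o, h) = 4*h
c = 7569 (c = 87² = 7569)
((31 - Y(-2, -2)) + 80)*(V(2, -2) - 2*4) + c = ((31 - 1*(-6)) + 80)*(4*(-2) - 2*4) + 7569 = ((31 + 6) + 80)*(-8 - 8) + 7569 = (37 + 80)*(-16) + 7569 = 117*(-16) + 7569 = -1872 + 7569 = 5697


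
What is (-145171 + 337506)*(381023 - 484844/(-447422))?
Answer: 16394496683189625/223711 ≈ 7.3284e+10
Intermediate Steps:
(-145171 + 337506)*(381023 - 484844/(-447422)) = 192335*(381023 - 484844*(-1/447422)) = 192335*(381023 + 242422/223711) = 192335*(85239278775/223711) = 16394496683189625/223711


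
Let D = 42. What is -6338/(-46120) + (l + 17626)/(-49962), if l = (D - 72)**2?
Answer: -134439991/576061860 ≈ -0.23338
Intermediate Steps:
l = 900 (l = (42 - 72)**2 = (-30)**2 = 900)
-6338/(-46120) + (l + 17626)/(-49962) = -6338/(-46120) + (900 + 17626)/(-49962) = -6338*(-1/46120) + 18526*(-1/49962) = 3169/23060 - 9263/24981 = -134439991/576061860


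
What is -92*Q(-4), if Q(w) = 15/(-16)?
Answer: 345/4 ≈ 86.250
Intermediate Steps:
Q(w) = -15/16 (Q(w) = 15*(-1/16) = -15/16)
-92*Q(-4) = -92*(-15/16) = 345/4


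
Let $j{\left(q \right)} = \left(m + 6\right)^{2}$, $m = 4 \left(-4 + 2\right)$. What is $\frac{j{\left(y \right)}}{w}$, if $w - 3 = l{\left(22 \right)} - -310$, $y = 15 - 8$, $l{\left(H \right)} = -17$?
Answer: $\frac{1}{74} \approx 0.013514$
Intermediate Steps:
$m = -8$ ($m = 4 \left(-2\right) = -8$)
$y = 7$ ($y = 15 - 8 = 7$)
$j{\left(q \right)} = 4$ ($j{\left(q \right)} = \left(-8 + 6\right)^{2} = \left(-2\right)^{2} = 4$)
$w = 296$ ($w = 3 - -293 = 3 + \left(-17 + 310\right) = 3 + 293 = 296$)
$\frac{j{\left(y \right)}}{w} = \frac{4}{296} = 4 \cdot \frac{1}{296} = \frac{1}{74}$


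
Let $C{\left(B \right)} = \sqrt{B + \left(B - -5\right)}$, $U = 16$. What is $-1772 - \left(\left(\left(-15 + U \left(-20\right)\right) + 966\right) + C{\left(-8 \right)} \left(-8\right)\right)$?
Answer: $-2403 + 8 i \sqrt{11} \approx -2403.0 + 26.533 i$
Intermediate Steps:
$C{\left(B \right)} = \sqrt{5 + 2 B}$ ($C{\left(B \right)} = \sqrt{B + \left(B + 5\right)} = \sqrt{B + \left(5 + B\right)} = \sqrt{5 + 2 B}$)
$-1772 - \left(\left(\left(-15 + U \left(-20\right)\right) + 966\right) + C{\left(-8 \right)} \left(-8\right)\right) = -1772 - \left(\left(\left(-15 + 16 \left(-20\right)\right) + 966\right) + \sqrt{5 + 2 \left(-8\right)} \left(-8\right)\right) = -1772 - \left(\left(\left(-15 - 320\right) + 966\right) + \sqrt{5 - 16} \left(-8\right)\right) = -1772 - \left(\left(-335 + 966\right) + \sqrt{-11} \left(-8\right)\right) = -1772 - \left(631 + i \sqrt{11} \left(-8\right)\right) = -1772 - \left(631 - 8 i \sqrt{11}\right) = -2403 + 8 i \sqrt{11}$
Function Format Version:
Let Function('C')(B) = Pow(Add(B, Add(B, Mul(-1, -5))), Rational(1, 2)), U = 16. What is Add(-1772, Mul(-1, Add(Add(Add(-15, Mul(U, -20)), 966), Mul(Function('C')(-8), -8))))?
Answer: Add(-2403, Mul(8, I, Pow(11, Rational(1, 2)))) ≈ Add(-2403.0, Mul(26.533, I))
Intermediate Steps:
Function('C')(B) = Pow(Add(5, Mul(2, B)), Rational(1, 2)) (Function('C')(B) = Pow(Add(B, Add(B, 5)), Rational(1, 2)) = Pow(Add(B, Add(5, B)), Rational(1, 2)) = Pow(Add(5, Mul(2, B)), Rational(1, 2)))
Add(-1772, Mul(-1, Add(Add(Add(-15, Mul(U, -20)), 966), Mul(Function('C')(-8), -8)))) = Add(-1772, Mul(-1, Add(Add(Add(-15, Mul(16, -20)), 966), Mul(Pow(Add(5, Mul(2, -8)), Rational(1, 2)), -8)))) = Add(-1772, Mul(-1, Add(Add(Add(-15, -320), 966), Mul(Pow(Add(5, -16), Rational(1, 2)), -8)))) = Add(-1772, Mul(-1, Add(Add(-335, 966), Mul(Pow(-11, Rational(1, 2)), -8)))) = Add(-1772, Mul(-1, Add(631, Mul(Mul(I, Pow(11, Rational(1, 2))), -8)))) = Add(-1772, Mul(-1, Add(631, Mul(-8, I, Pow(11, Rational(1, 2)))))) = Add(-1772, Add(-631, Mul(8, I, Pow(11, Rational(1, 2))))) = Add(-2403, Mul(8, I, Pow(11, Rational(1, 2))))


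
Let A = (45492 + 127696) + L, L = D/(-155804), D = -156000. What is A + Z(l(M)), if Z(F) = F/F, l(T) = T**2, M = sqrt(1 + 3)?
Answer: 6745923739/38951 ≈ 1.7319e+5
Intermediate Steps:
L = 39000/38951 (L = -156000/(-155804) = -156000*(-1/155804) = 39000/38951 ≈ 1.0013)
M = 2 (M = sqrt(4) = 2)
Z(F) = 1
A = 6745884788/38951 (A = (45492 + 127696) + 39000/38951 = 173188 + 39000/38951 = 6745884788/38951 ≈ 1.7319e+5)
A + Z(l(M)) = 6745884788/38951 + 1 = 6745923739/38951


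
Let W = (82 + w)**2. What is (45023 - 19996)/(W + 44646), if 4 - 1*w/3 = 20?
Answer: 25027/45802 ≈ 0.54642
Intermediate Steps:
w = -48 (w = 12 - 3*20 = 12 - 60 = -48)
W = 1156 (W = (82 - 48)**2 = 34**2 = 1156)
(45023 - 19996)/(W + 44646) = (45023 - 19996)/(1156 + 44646) = 25027/45802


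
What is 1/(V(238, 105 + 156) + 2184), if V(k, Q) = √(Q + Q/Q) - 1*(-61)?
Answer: 2245/5039763 - √262/5039763 ≈ 0.00044225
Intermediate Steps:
V(k, Q) = 61 + √(1 + Q) (V(k, Q) = √(Q + 1) + 61 = √(1 + Q) + 61 = 61 + √(1 + Q))
1/(V(238, 105 + 156) + 2184) = 1/((61 + √(1 + (105 + 156))) + 2184) = 1/((61 + √(1 + 261)) + 2184) = 1/((61 + √262) + 2184) = 1/(2245 + √262)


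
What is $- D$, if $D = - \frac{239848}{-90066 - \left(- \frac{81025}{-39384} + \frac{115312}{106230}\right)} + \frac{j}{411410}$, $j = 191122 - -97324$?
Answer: $- \frac{6208700774836857857}{1845604291859307095} \approx -3.364$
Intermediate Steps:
$j = 288446$ ($j = 191122 + 97324 = 288446$)
$D = \frac{6208700774836857857}{1845604291859307095}$ ($D = - \frac{239848}{-90066 - \left(- \frac{81025}{-39384} + \frac{115312}{106230}\right)} + \frac{288446}{411410} = - \frac{239848}{-90066 - \left(\left(-81025\right) \left(- \frac{1}{39384}\right) + 115312 \cdot \frac{1}{106230}\right)} + 288446 \cdot \frac{1}{411410} = - \frac{239848}{-90066 - \left(\frac{81025}{39384} + \frac{57656}{53115}\right)} + \frac{144223}{205705} = - \frac{239848}{-90066 - \frac{2191455593}{697293720}} + \frac{144223}{205705} = - \frac{239848}{- \frac{62804647641113}{697293720}} + \frac{144223}{205705} = \left(-239848\right) \left(- \frac{697293720}{62804647641113}\right) + \frac{144223}{205705} = \frac{23892072022080}{8972092520159} + \frac{144223}{205705} = \frac{6208700774836857857}{1845604291859307095} \approx 3.364$)
$- D = \left(-1\right) \frac{6208700774836857857}{1845604291859307095} = - \frac{6208700774836857857}{1845604291859307095}$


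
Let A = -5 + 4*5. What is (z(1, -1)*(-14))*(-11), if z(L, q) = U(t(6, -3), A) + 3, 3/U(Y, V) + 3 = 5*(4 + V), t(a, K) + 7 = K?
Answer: 21483/46 ≈ 467.02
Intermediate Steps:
t(a, K) = -7 + K
A = 15 (A = -5 + 20 = 15)
U(Y, V) = 3/(17 + 5*V) (U(Y, V) = 3/(-3 + 5*(4 + V)) = 3/(-3 + (20 + 5*V)) = 3/(17 + 5*V))
z(L, q) = 279/92 (z(L, q) = 3/(17 + 5*15) + 3 = 3/(17 + 75) + 3 = 3/92 + 3 = 279/92)
(z(1, -1)*(-14))*(-11) = ((279/92)*(-14))*(-11) = -1953/46*(-11) = 21483/46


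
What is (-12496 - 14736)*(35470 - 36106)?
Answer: 17319552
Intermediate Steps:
(-12496 - 14736)*(35470 - 36106) = -27232*(-636) = 17319552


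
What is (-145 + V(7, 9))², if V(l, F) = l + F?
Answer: 16641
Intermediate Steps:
V(l, F) = F + l
(-145 + V(7, 9))² = (-145 + (9 + 7))² = (-145 + 16)² = (-129)² = 16641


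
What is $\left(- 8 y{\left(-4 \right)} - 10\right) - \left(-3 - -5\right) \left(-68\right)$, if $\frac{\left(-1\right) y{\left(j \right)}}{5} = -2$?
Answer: $46$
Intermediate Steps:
$y{\left(j \right)} = 10$ ($y{\left(j \right)} = \left(-5\right) \left(-2\right) = 10$)
$\left(- 8 y{\left(-4 \right)} - 10\right) - \left(-3 - -5\right) \left(-68\right) = \left(\left(-8\right) 10 - 10\right) - \left(-3 - -5\right) \left(-68\right) = \left(-80 - 10\right) - \left(-3 + 5\right) \left(-68\right) = -90 - 2 \left(-68\right) = -90 - -136 = -90 + 136 = 46$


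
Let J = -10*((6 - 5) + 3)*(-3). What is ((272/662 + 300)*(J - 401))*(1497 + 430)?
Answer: -53843301332/331 ≈ -1.6267e+8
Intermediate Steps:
J = 120 (J = -10*(1 + 3)*(-3) = -40*(-3) = -10*(-12) = 120)
((272/662 + 300)*(J - 401))*(1497 + 430) = ((272/662 + 300)*(120 - 401))*(1497 + 430) = ((272*(1/662) + 300)*(-281))*1927 = ((136/331 + 300)*(-281))*1927 = ((99436/331)*(-281))*1927 = -27941516/331*1927 = -53843301332/331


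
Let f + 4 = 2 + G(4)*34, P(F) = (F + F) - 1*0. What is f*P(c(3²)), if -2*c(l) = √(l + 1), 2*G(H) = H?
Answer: -66*√10 ≈ -208.71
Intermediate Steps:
G(H) = H/2
c(l) = -√(1 + l)/2 (c(l) = -√(l + 1)/2 = -√(1 + l)/2)
P(F) = 2*F (P(F) = 2*F + 0 = 2*F)
f = 66 (f = -4 + (2 + ((½)*4)*34) = -4 + (2 + 2*34) = -4 + (2 + 68) = -4 + 70 = 66)
f*P(c(3²)) = 66*(2*(-√(1 + 3²)/2)) = 66*(2*(-√(1 + 9)/2)) = 66*(2*(-√10/2)) = 66*(-√10) = -66*√10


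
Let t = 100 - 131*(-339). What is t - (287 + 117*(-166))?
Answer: 63644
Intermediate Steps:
t = 44509 (t = 100 + 44409 = 44509)
t - (287 + 117*(-166)) = 44509 - (287 + 117*(-166)) = 44509 - (287 - 19422) = 44509 - 1*(-19135) = 44509 + 19135 = 63644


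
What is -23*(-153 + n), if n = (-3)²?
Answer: 3312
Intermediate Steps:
n = 9
-23*(-153 + n) = -23*(-153 + 9) = -23*(-144) = 3312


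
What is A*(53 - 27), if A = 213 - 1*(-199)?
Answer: 10712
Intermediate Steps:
A = 412 (A = 213 + 199 = 412)
A*(53 - 27) = 412*(53 - 27) = 412*26 = 10712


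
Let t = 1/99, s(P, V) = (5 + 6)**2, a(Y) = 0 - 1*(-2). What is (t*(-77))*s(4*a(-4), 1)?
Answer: -847/9 ≈ -94.111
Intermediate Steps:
a(Y) = 2 (a(Y) = 0 + 2 = 2)
s(P, V) = 121 (s(P, V) = 11**2 = 121)
t = 1/99 ≈ 0.010101
(t*(-77))*s(4*a(-4), 1) = ((1/99)*(-77))*121 = -7/9*121 = -847/9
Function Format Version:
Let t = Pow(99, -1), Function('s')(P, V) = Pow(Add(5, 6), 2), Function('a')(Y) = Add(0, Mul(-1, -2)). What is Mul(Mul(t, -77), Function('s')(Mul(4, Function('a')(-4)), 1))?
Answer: Rational(-847, 9) ≈ -94.111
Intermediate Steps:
Function('a')(Y) = 2 (Function('a')(Y) = Add(0, 2) = 2)
Function('s')(P, V) = 121 (Function('s')(P, V) = Pow(11, 2) = 121)
t = Rational(1, 99) ≈ 0.010101
Mul(Mul(t, -77), Function('s')(Mul(4, Function('a')(-4)), 1)) = Mul(Mul(Rational(1, 99), -77), 121) = Mul(Rational(-7, 9), 121) = Rational(-847, 9)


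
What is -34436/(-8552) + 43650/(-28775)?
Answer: 6176011/2460838 ≈ 2.5097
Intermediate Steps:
-34436/(-8552) + 43650/(-28775) = -34436*(-1/8552) + 43650*(-1/28775) = 8609/2138 - 1746/1151 = 6176011/2460838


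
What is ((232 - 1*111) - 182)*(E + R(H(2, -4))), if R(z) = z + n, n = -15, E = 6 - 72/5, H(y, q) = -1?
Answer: 7442/5 ≈ 1488.4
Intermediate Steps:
E = -42/5 (E = 6 - 72/5 = -42/5 ≈ -8.4000)
R(z) = -15 + z (R(z) = z - 15 = -15 + z)
((232 - 1*111) - 182)*(E + R(H(2, -4))) = ((232 - 1*111) - 182)*(-42/5 + (-15 - 1)) = ((232 - 111) - 182)*(-42/5 - 16) = (121 - 182)*(-122/5) = -61*(-122/5) = 7442/5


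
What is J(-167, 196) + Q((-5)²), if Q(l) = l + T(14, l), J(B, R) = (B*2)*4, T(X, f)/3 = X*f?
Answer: -261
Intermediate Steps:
T(X, f) = 3*X*f (T(X, f) = 3*(X*f) = 3*X*f)
J(B, R) = 8*B (J(B, R) = (2*B)*4 = 8*B)
Q(l) = 43*l (Q(l) = l + 3*14*l = l + 42*l = 43*l)
J(-167, 196) + Q((-5)²) = 8*(-167) + 43*(-5)² = -1336 + 43*25 = -1336 + 1075 = -261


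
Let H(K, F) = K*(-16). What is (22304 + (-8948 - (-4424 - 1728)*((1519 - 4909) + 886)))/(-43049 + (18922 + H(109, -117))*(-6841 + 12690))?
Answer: -15391252/100431073 ≈ -0.15325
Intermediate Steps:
H(K, F) = -16*K
(22304 + (-8948 - (-4424 - 1728)*((1519 - 4909) + 886)))/(-43049 + (18922 + H(109, -117))*(-6841 + 12690)) = (22304 + (-8948 - (-4424 - 1728)*((1519 - 4909) + 886)))/(-43049 + (18922 - 16*109)*(-6841 + 12690)) = (22304 + (-8948 - (-6152)*(-3390 + 886)))/(-43049 + (18922 - 1744)*5849) = (22304 + (-8948 - (-6152)*(-2504)))/(-43049 + 17178*5849) = (22304 + (-8948 - 1*15404608))/(-43049 + 100474122) = (22304 + (-8948 - 15404608))/100431073 = (22304 - 15413556)*(1/100431073) = -15391252*1/100431073 = -15391252/100431073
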